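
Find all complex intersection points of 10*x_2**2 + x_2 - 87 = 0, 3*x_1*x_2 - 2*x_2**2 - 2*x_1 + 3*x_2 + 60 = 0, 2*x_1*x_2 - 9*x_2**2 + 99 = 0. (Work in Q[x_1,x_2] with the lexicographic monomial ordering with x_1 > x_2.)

{(3, -3)}

Compute a lex Gröbner basis by Buchberger's algorithm.
f_1 = 10*x_2**2 + x_2 - 87, LT = x_2**2.
f_2 = 3*x_1*x_2 - 2*x_1 - 2*x_2**2 + 3*x_2 + 60, LT = x_1*x_2.
f_3 = 2*x_1*x_2 - 9*x_2**2 + 99, LT = x_1*x_2.

S(f_1,f_2): lcm = x_1*x_2**2. S = 23/30*x_1*x_2 - 87/10*x_1 + 2/3*x_2**3 - x_2**2 - 20*x_2.
  leading term x_1*x_2: subtract (23/90)·f_2 from 23/30*x_1*x_2 - 87/10*x_1 + 2/3*x_2**3 - x_2**2 - 20*x_2 → -737/90*x_1 + 2/3*x_2**3 - 22/45*x_2**2 - 623/30*x_2 - 46/3
  leading term x_1: no divisor's leading term divides it; move -737/90*x_1 to the remainder.
  leading term x_2**3: subtract (1/15*x_2)·f_1 from 2/3*x_2**3 - 22/45*x_2**2 - 623/30*x_2 - 46/3 → -5/9*x_2**2 - 449/30*x_2 - 46/3
  leading term x_2**2: subtract (-1/18)·f_1 from -5/9*x_2**2 - 449/30*x_2 - 46/3 → -671/45*x_2 - 121/6
  leading term x_2: no divisor's leading term divides it; move -671/45*x_2 to the remainder.
  leading term 1: no divisor's leading term divides it; move -121/6 to the remainder.
  remainder -737/90*x_1 - 671/45*x_2 - 121/6 ≠ 0; add h_4 = -737/90*x_1 - 671/45*x_2 - 121/6 to the basis.

S(f_1,f_3): lcm = x_1*x_2**2. S = 1/10*x_1*x_2 - 87/10*x_1 + 9/2*x_2**3 - 99/2*x_2.
  leading term x_1*x_2: subtract (1/30)·f_2 from 1/10*x_1*x_2 - 87/10*x_1 + 9/2*x_2**3 - 99/2*x_2 → -259/30*x_1 + 9/2*x_2**3 + 1/15*x_2**2 - 248/5*x_2 - 2
  leading term x_1: subtract (777/737)·h_4 from -259/30*x_1 + 9/2*x_2**3 + 1/15*x_2**2 - 248/5*x_2 - 2 → 9/2*x_2**3 + 1/15*x_2**2 - 34049/1005*x_2 + 2581/134
  leading term x_2**3: subtract (9/20*x_2)·f_1 from 9/2*x_2**3 + 1/15*x_2**2 - 34049/1005*x_2 + 2581/134 → -23/60*x_2**2 + 21187/4020*x_2 + 2581/134
  leading term x_2**2: subtract (-23/600)·f_1 from -23/60*x_2**2 + 21187/4020*x_2 + 2581/134 → 71137/13400*x_2 + 213411/13400
  leading term x_2: no divisor's leading term divides it; move 71137/13400*x_2 to the remainder.
  leading term 1: no divisor's leading term divides it; move 213411/13400 to the remainder.
  remainder 71137/13400*x_2 + 213411/13400 ≠ 0; add h_5 = 71137/13400*x_2 + 213411/13400 to the basis.

The other S-polynomials (S(f_2,f_3), S(f_1,h_4), S(f_2,h_4), S(f_3,h_4), S(f_1,h_5), S(f_2,h_5), S(f_3,h_5), S(h_4,h_5)) all reduce to 0 modulo the current basis, so we have a Gröbner basis.
Inter-reduce: drop elements whose leading term is divisible by another's, tail-reduce, and make monic.
Reduced Gröbner basis: {x_1 - 3, x_2 + 3}.

From the last basis element, x_2 + 3 = 0, so x_2 takes values in {-3}. Each choice, substituted upward through the basis, yields the corresponding point(s) of the solution set.
  x_2 = -3: the earlier basis element becomes x_1 - 3 = 0, giving x_1 = 3 — point (3, -3).
Substituting each solution back into the original system confirms all equations vanish.
Zero-dimensionality of the ideal guarantees finitely many solutions over ℂ.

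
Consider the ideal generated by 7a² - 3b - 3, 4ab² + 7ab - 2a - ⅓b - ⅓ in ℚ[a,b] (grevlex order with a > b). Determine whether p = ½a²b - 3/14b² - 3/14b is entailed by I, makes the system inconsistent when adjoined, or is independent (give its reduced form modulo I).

First compute the reduced Gröbner basis of I by Buchberger's algorithm.
f_1 = 7a² - 3b - 3, LT = a².
f_2 = 4ab² + 7ab - 2a - ⅓b - ⅓, LT = ab².

S(f_1,f_2): lcm = a²b². S = -7/4a²b - 3/7b³ + ½a² + 1/12ab - 3/7b² + 1/12a.
  leading term a²b: subtract (-¼b)·f_1 from -7/4a²b - 3/7b³ + ½a² + 1/12ab - 3/7b² + 1/12a → -3/7b³ + ½a² + 1/12ab - 33/28b² + 1/12a - ¾b
  leading term b³: no divisor's leading term divides it; move -3/7b³ to the remainder.
  leading term a²: subtract (1/14)·f_1 from ½a² + 1/12ab - 33/28b² + 1/12a - ¾b → 1/12ab - 33/28b² + 1/12a - 15/28b + 3/14
  leading term ab: no divisor's leading term divides it; move 1/12ab to the remainder.
  leading term b²: no divisor's leading term divides it; move -33/28b² to the remainder.
  leading term a: no divisor's leading term divides it; move 1/12a to the remainder.
  leading term b: no divisor's leading term divides it; move -15/28b to the remainder.
  leading term 1: no divisor's leading term divides it; move 3/14 to the remainder.
  remainder -3/7b³ + 1/12ab - 33/28b² + 1/12a - 15/28b + 3/14 ≠ 0; add h_3 = -3/7b³ + 1/12ab - 33/28b² + 1/12a - 15/28b + 3/14 to the basis.

S(f_1,h_3): leading monomials are coprime, so the S-polynomial reduces to 0 (Buchberger's first criterion).
S(f_2,h_3): lcm = ab³. S = 7/36a²b - ab² + 7/36a² - 7/4ab - 1/12b² + ½a - 1/12b.
  leading term a²b: subtract (1/36b)·f_1 from 7/36a²b - ab² + 7/36a² - 7/4ab - 1/12b² + ½a - 1/12b → -ab² + 7/36a² - 7/4ab + ½a
  leading term ab²: subtract (-¼)·f_2 from -ab² + 7/36a² - 7/4ab + ½a → 7/36a² - 1/12b - 1/12
  leading term a²: subtract (1/36)·f_1 from 7/36a² - 1/12b - 1/12 → 0
  remainder 0.

Every S-polynomial of the final basis reduces to 0, so we have a Gröbner basis.
Inter-reduce: drop elements whose leading term is divisible by another's, tail-reduce, and make monic.
Reduced Gröbner basis: {ab² + 7/4ab - ½a - 1/12b - 1/12, b³ - 7/36ab + 11/4b² - 7/36a + 5/4b - ½, a² - 3/7b - 3/7}.
Label its elements g_1 = ab² + 7/4ab - ½a - 1/12b - 1/12, g_2 = b³ - 7/36ab + 11/4b² - 7/36a + 5/4b - ½, g_3 = a² - 3/7b - 3/7.

Reduce p = ½a²b - 3/14b² - 3/14b modulo G:
  leading term a²b: subtract (½b)·g_3 from ½a²b - 3/14b² - 3/14b → 0
  normal form = 0.
Since the normal form is 0, p ∈ I.

½a²b - 3/14b² - 3/14b lies in I (it reduces to 0).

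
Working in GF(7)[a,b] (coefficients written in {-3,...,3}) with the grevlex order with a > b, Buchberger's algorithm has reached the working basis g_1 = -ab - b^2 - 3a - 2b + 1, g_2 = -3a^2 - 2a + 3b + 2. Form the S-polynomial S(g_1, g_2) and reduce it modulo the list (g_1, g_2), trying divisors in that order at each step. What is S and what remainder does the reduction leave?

S(g_1, g_2) = ab^2 + 3a^2 - ab + b^2 - a + 3b; remainder on division = -b^3 + 3b^2 + 2a + b - 2.

lcm(LM(g_1), LM(g_2)) = a^2b.
S = (lcm/LT(g_1))·g_1 − (lcm/LT(g_2))·g_2 = ab^2 + 3a^2 - ab + b^2 - a + 3b.
Reduce S modulo (g_1, g_2) in that order:
  leading term ab^2: subtract (-b)·g_1 from ab^2 + 3a^2 - ab + b^2 - a + 3b → -b^3 + 3a^2 + 3ab - b^2 - a - 3b
  leading term b^3: no divisor's leading term divides it; move -b^3 to the remainder.
  leading term a^2: subtract (-1)·g_2 from 3a^2 + 3ab - b^2 - a - 3b → 3ab - b^2 - 3a + 2
  leading term ab: subtract (-3)·g_1 from 3ab - b^2 - 3a + 2 → 3b^2 + 2a + b - 2
  leading term b^2: no divisor's leading term divides it; move 3b^2 to the remainder.
  leading term a: no divisor's leading term divides it; move 2a to the remainder.
  leading term b: no divisor's leading term divides it; move b to the remainder.
  leading term 1: no divisor's leading term divides it; move -2 to the remainder.
The remainder -b^3 + 3b^2 + 2a + b - 2 is nonzero, so it would be added as the next basis element.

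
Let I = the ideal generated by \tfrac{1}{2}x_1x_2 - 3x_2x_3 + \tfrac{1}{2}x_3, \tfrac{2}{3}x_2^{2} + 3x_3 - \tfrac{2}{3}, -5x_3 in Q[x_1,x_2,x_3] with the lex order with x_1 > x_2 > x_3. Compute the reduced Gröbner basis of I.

f_1 = \tfrac{1}{2}x_1x_2 - 3x_2x_3 + \tfrac{1}{2}x_3, LT = x_1x_2.
f_2 = \tfrac{2}{3}x_2^{2} + 3x_3 - \tfrac{2}{3}, LT = x_2^{2}.
f_3 = -5x_3, LT = x_3.

S(f_1,f_2): lcm = x_1x_2^{2}. S = -\tfrac{9}{2}x_1x_3 + x_1 - 6x_2^{2}x_3 + x_2x_3.
  leading term x_1x_3: subtract (\tfrac{9}{10}x_1)·f_3 from -\tfrac{9}{2}x_1x_3 + x_1 - 6x_2^{2}x_3 + x_2x_3 → x_1 - 6x_2^{2}x_3 + x_2x_3
  leading term x_1: no divisor's leading term divides it; move x_1 to the remainder.
  leading term x_2^{2}x_3: subtract (-9x_3)·f_2 from -6x_2^{2}x_3 + x_2x_3 → x_2x_3 + 27x_3^{2} - 6x_3
  leading term x_2x_3: subtract (-\tfrac{1}{5}x_2)·f_3 from x_2x_3 + 27x_3^{2} - 6x_3 → 27x_3^{2} - 6x_3
  leading term x_3^{2}: subtract (-\tfrac{27}{5}x_3)·f_3 from 27x_3^{2} - 6x_3 → -6x_3
  leading term x_3: subtract (\tfrac{6}{5})·f_3 from -6x_3 → 0
  remainder x_1 ≠ 0; add g_4 = x_1 to the basis.

The other S-polynomials (S(f_1,f_3), S(f_2,f_3), S(f_1,g_4), S(f_2,g_4), S(f_3,g_4)) all reduce to 0 modulo the current basis, so we have a Gröbner basis.
Inter-reduce: drop elements whose leading term is divisible by another's, tail-reduce, and make monic.

G = {x_1, x_2^{2} - 1, x_3}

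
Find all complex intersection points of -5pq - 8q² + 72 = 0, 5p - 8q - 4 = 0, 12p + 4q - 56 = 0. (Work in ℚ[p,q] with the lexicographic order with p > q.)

{(4, 2)}

Compute a lex Gröbner basis by Buchberger's algorithm.
f_1 = -5pq - 8q² + 72, LT = pq.
f_2 = 5p - 8q - 4, LT = p.
f_3 = 12p + 4q - 56, LT = p.

S(f_1,f_2): lcm = pq. S = 16/5q² + ⅘q - 72/5.
  reduce S modulo (f_1, f_2, f_3):
  remainder 16/5q² + ⅘q - 72/5 ≠ 0; add h_4 = 16/5q² + ⅘q - 72/5 to the basis.

S(f_1,f_3): lcm = pq. S = 19/15q² + 14/3q - 72/5.
  reduce S modulo (f_1, f_2, f_3, h_4):
  remainder 87/20q - 87/10 ≠ 0; add h_5 = 87/20q - 87/10 to the basis.

The other S-polynomials (S(f_2,f_3), S(f_1,h_4), S(f_2,h_4), S(f_3,h_4), S(f_1,h_5), S(f_2,h_5), S(f_3,h_5), S(h_4,h_5)) all reduce to 0 modulo the current basis, so we have a Gröbner basis.
Inter-reduce: drop elements whose leading term is divisible by another's, tail-reduce, and make monic.
Reduced Gröbner basis: {p - 4, q - 2}.

From the last basis element, q - 2 = 0, so q takes values in {2}. Each choice, substituted upward through the basis, yields the corresponding point(s) of the solution set.
  q = 2: the earlier basis element becomes p - 4 = 0, giving p = 4 — point (4, 2).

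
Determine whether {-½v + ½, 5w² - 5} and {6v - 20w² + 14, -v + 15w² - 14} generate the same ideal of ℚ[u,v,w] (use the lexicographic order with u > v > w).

Equality of ideals is decidable: compute both reduced Gröbner bases (unique for the ordering) and check whether they agree.
Buchberger on the first generating set:
f_1 = -½v + ½, LT = v.
f_2 = 5w² - 5, LT = w².

The S-polynomials (S(f_1,f_2)) all reduce to 0 modulo the current basis, so we have a Gröbner basis.
Inter-reduce: drop elements whose leading term is divisible by another's, tail-reduce, and make monic.
Reduced Gröbner basis: {v - 1, w² - 1}.

Buchberger on the second generating set:
h_1 = 6v - 20w² + 14, LT = v.
h_2 = -v + 15w² - 14, LT = v.

S(h_1,h_2): lcm = v. S = 35/3w² - 35/3.
  leading term w²: no divisor's leading term divides it; move 35/3w² to the remainder.
  leading term 1: no divisor's leading term divides it; move -35/3 to the remainder.
  remainder 35/3w² - 35/3 ≠ 0; add k_3 = 35/3w² - 35/3 to the basis.

The other S-polynomials (S(h_1,k_3), S(h_2,k_3)) all reduce to 0 modulo the current basis, so we have a Gröbner basis.
Inter-reduce: drop elements whose leading term is divisible by another's, tail-reduce, and make monic.
Reduced Gröbner basis: {v - 1, w² - 1}.

These coincide, so the ideals are equal.

Yes, the ideals are equal.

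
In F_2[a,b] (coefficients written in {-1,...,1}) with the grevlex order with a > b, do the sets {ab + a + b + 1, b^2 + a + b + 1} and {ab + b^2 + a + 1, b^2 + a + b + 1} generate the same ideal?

No, the ideals differ.

Equality of ideals is decidable: compute both reduced Gröbner bases (unique for the ordering) and check whether they agree.
Buchberger on the first generating set:
f_1 = ab + a + b + 1, LT = ab.
f_2 = b^2 + a + b + 1, LT = b^2.

S(f_1,f_2): lcm = ab^2. S = a^2 + b^2 + a + b.
  reduce S modulo (f_1, f_2):
  remainder a^2 + 1 ≠ 0; add g_3 = a^2 + 1 to the basis.

The other S-polynomials (S(f_1,g_3), S(f_2,g_3)) all reduce to 0 modulo the current basis, so we have a Gröbner basis.
Inter-reduce: drop elements whose leading term is divisible by another's, tail-reduce, and make monic.
Reduced Gröbner basis: {a^2 + 1, ab + a + b + 1, b^2 + a + b + 1}.

Buchberger on the second generating set:
h_1 = ab + b^2 + a + 1, LT = ab.
h_2 = b^2 + a + b + 1, LT = b^2.

S(h_1,h_2): lcm = ab^2. S = b^3 + a^2 + a + b.
  reduce S modulo (h_1, h_2):
  remainder a^2 + 1 ≠ 0; add k_3 = a^2 + 1 to the basis.

The other S-polynomials (S(h_1,k_3), S(h_2,k_3)) all reduce to 0 modulo the current basis, so we have a Gröbner basis.
Inter-reduce: drop elements whose leading term is divisible by another's, tail-reduce, and make monic.
Reduced Gröbner basis: {a^2 + 1, ab + b, b^2 + a + b + 1}.

Since the reduced bases disagree, the two ideals are not the same.
The same test decides containment: I ⊆ J iff every generator of I reduces to 0 modulo a Gröbner basis of J.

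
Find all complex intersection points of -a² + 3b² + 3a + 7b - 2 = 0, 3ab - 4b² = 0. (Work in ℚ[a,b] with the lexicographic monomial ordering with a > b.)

Compute a lex Gröbner basis by Buchberger's algorithm.
f_1 = -a² + 3a + 3b² + 7b - 2, LT = a².
f_2 = 3ab - 4b², LT = ab.

S(f_1,f_2): lcm = a²b. S = 4/3ab² - 3ab - 3b³ - 7b² + 2b.
  leading term ab²: subtract (4/9b)·f_2 from 4/3ab² - 3ab - 3b³ - 7b² + 2b → -3ab - 11/9b³ - 7b² + 2b
  leading term ab: subtract (-1)·f_2 from -3ab - 11/9b³ - 7b² + 2b → -11/9b³ - 11b² + 2b
  leading term b³: no divisor's leading term divides it; move -11/9b³ to the remainder.
  leading term b²: no divisor's leading term divides it; move -11b² to the remainder.
  leading term b: no divisor's leading term divides it; move 2b to the remainder.
  remainder -11/9b³ - 11b² + 2b ≠ 0; add h_3 = -11/9b³ - 11b² + 2b to the basis.

The other S-polynomials (S(f_1,h_3), S(f_2,h_3)) all reduce to 0 modulo the current basis, so we have a Gröbner basis.
Inter-reduce: drop elements whose leading term is divisible by another's, tail-reduce, and make monic.
Reduced Gröbner basis: {a² - 3a - 3b² - 7b + 2, ab - 4/3b², b³ + 9b² - 18/11b}.

From the last basis element, b³ + 9b² - 18/11b = 0, so b takes values in {0, -9/2 + 3*sqrt(1177)/22, -3*sqrt(1177)/22 - 9/2}. Each choice, substituted upward through the basis, yields the corresponding point(s) of the solution set.
  b = 0: the earlier basis element becomes a² - 3a + 2 = 0, giving a = 1, 2 — points (1, 0), (2, 0).
  b = -9/2 + 3*sqrt(1177)/22: the earlier basis elements become a**2 - 3*a - 1022/11 + 30*sqrt(1177)/11 = 0; -9*a/2 + 3*sqrt(1177)*a/22 - 618/11 + 18*sqrt(1177)/11 = 0, giving a = -6 + 2*sqrt(1177)/11 — point (-6 + 2*sqrt(1177)/11, -9/2 + 3*sqrt(1177)/22).
  b = -3*sqrt(1177)/22 - 9/2: the earlier basis elements become a**2 - 3*a - 30*sqrt(1177)/11 - 1022/11 = 0; -3*sqrt(1177)*a/22 - 9*a/2 - 618/11 - 18*sqrt(1177)/11 = 0, giving a = -2*sqrt(1177)/11 - 6 — point (-2*sqrt(1177)/11 - 6, -3*sqrt(1177)/22 - 9/2).
Each listed point satisfies every original equation (direct substitution).

{(1, 0), (2, 0), (-6 + 2*sqrt(1177)/11, -9/2 + 3*sqrt(1177)/22), (-2*sqrt(1177)/11 - 6, -3*sqrt(1177)/22 - 9/2)}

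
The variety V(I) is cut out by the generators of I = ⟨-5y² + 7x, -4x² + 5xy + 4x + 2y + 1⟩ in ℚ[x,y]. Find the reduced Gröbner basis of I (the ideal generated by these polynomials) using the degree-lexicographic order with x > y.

G = {x² - 5/4xy - x - ½y - ¼, y² - 7/5x}

f_1 = -5y² + 7x, LT = y².
f_2 = -4x² + 5xy + 4x + 2y + 1, LT = x².

The S-polynomials (S(f_1,f_2)) all reduce to 0 modulo the current basis, so we have a Gröbner basis.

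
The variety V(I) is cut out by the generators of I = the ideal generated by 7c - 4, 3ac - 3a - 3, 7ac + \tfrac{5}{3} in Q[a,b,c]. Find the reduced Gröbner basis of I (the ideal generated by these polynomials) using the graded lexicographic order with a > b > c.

Buchberger's algorithm terminates because the ascending chain of leading-term ideals stabilizes.

f_1 = 7c - 4, LT = c.
f_2 = 3ac - 3a - 3, LT = ac.
f_3 = 7ac + \tfrac{5}{3}, LT = ac.

S(f_1,f_2): lcm = ac. S = \tfrac{3}{7}a + 1.
  leading term a: no divisor's leading term divides it; move \tfrac{3}{7}a to the remainder.
  leading term 1: no divisor's leading term divides it; move 1 to the remainder.
  remainder \tfrac{3}{7}a + 1 ≠ 0; add g_4 = \tfrac{3}{7}a + 1 to the basis.

S(f_1,f_3): lcm = ac. S = -\tfrac{4}{7}a - \tfrac{5}{21}.
  leading term a: subtract (-\tfrac{4}{3})·g_4 from -\tfrac{4}{7}a - \tfrac{5}{21} → \tfrac{23}{21}
  leading term 1: no divisor's leading term divides it; move \tfrac{23}{21} to the remainder.
  remainder \tfrac{23}{21} ≠ 0; add g_5 = \tfrac{23}{21} to the basis.

The other S-polynomials (S(f_2,f_3), S(f_1,g_4), S(f_2,g_4), S(f_3,g_4), S(f_1,g_5), S(f_2,g_5), S(f_3,g_5), S(g_4,g_5)) all reduce to 0 modulo the current basis, so we have a Gröbner basis.
Inter-reduce: drop elements whose leading term is divisible by another's, tail-reduce, and make monic.

G = {1}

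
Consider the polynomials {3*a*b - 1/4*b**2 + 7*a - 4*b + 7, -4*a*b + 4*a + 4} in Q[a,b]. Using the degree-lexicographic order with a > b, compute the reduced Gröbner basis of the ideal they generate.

f_1 = 3*a*b - 1/4*b**2 + 7*a - 4*b + 7, LT = a*b.
f_2 = -4*a*b + 4*a + 4, LT = a*b.

S(f_1,f_2): lcm = a*b. S = -1/12*b**2 + 10/3*a - 4/3*b + 10/3.
  leading term b**2: no divisor's leading term divides it; move -1/12*b**2 to the remainder.
  leading term a: no divisor's leading term divides it; move 10/3*a to the remainder.
  leading term b: no divisor's leading term divides it; move -4/3*b to the remainder.
  leading term 1: no divisor's leading term divides it; move 10/3 to the remainder.
  remainder -1/12*b**2 + 10/3*a - 4/3*b + 10/3 ≠ 0; add g_3 = -1/12*b**2 + 10/3*a - 4/3*b + 10/3 to the basis.

S(f_1,g_3): lcm = a*b**2. S = -1/12*b**3 + 40*a**2 - 41/3*a*b - 4/3*b**2 + 40*a + 7/3*b.
  leading term b**3: subtract (b)·g_3 from -1/12*b**3 + 40*a**2 - 41/3*a*b - 4/3*b**2 + 40*a + 7/3*b → 40*a**2 - 17*a*b + 40*a - b
  leading term a**2: no divisor's leading term divides it; move 40*a**2 to the remainder.
  leading term a*b: subtract (-17/3)·f_1 from -17*a*b + 40*a - b → -17/12*b**2 + 239/3*a - 71/3*b + 119/3
  leading term b**2: subtract (17)·g_3 from -17/12*b**2 + 239/3*a - 71/3*b + 119/3 → 23*a - b - 17
  leading term a: no divisor's leading term divides it; move 23*a to the remainder.
  leading term b: no divisor's leading term divides it; move -b to the remainder.
  leading term 1: no divisor's leading term divides it; move -17 to the remainder.
  remainder 40*a**2 + 23*a - b - 17 ≠ 0; add g_4 = 40*a**2 + 23*a - b - 17 to the basis.

The other S-polynomials (S(f_2,g_3), S(f_1,g_4), S(f_2,g_4), S(g_3,g_4)) all reduce to 0 modulo the current basis, so we have a Gröbner basis.
Inter-reduce: drop elements whose leading term is divisible by another's, tail-reduce, and make monic.

G = {a**2 + 23/40*a - 1/40*b - 17/40, a*b - a - 1, b**2 - 40*a + 16*b - 40}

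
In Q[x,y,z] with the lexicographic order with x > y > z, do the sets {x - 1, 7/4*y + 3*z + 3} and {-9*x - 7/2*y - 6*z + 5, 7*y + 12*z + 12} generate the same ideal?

Equality of ideals is decidable: compute both reduced Gröbner bases (unique for the ordering) and check whether they agree.
Buchberger on the first generating set:
f_1 = x - 1, LT = x.
f_2 = 7/4*y + 3*z + 3, LT = y.

The S-polynomials (S(f_1,f_2)) all reduce to 0 modulo the current basis, so we have a Gröbner basis.
Inter-reduce: drop elements whose leading term is divisible by another's, tail-reduce, and make monic.
Reduced Gröbner basis: {x - 1, y + 12/7*z + 12/7}.

Buchberger on the second generating set:
h_1 = -9*x - 7/2*y - 6*z + 5, LT = x.
h_2 = 7*y + 12*z + 12, LT = y.

The S-polynomials (S(h_1,h_2)) all reduce to 0 modulo the current basis, so we have a Gröbner basis.
Inter-reduce: drop elements whose leading term is divisible by another's, tail-reduce, and make monic.
Reduced Gröbner basis: {x - 11/9, y + 12/7*z + 12/7}.

Since the reduced bases disagree, the two ideals are not the same.

No, the ideals differ.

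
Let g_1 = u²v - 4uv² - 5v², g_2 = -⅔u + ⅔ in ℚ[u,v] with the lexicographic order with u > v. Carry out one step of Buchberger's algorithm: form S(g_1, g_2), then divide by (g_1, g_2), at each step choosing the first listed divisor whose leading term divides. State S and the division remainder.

S(g_1, g_2) = -4uv² + uv - 5v²; remainder on division = -9v² + v.

lcm(LM(g_1), LM(g_2)) = u²v.
S = (lcm/LT(g_1))·g_1 − (lcm/LT(g_2))·g_2 = -4uv² + uv - 5v².
Reduce S modulo (g_1, g_2) in that order:
  leading term uv²: subtract (6v²)·g_2 from -4uv² + uv - 5v² → uv - 9v²
  leading term uv: subtract (-3/2v)·g_2 from uv - 9v² → -9v² + v
  leading term v²: no divisor's leading term divides it; move -9v² to the remainder.
  leading term v: no divisor's leading term divides it; move v to the remainder.
The remainder -9v² + v is nonzero, so it would be added as the next basis element.
This is the inner loop of Buchberger's algorithm — each nonzero remainder becomes a new basis element.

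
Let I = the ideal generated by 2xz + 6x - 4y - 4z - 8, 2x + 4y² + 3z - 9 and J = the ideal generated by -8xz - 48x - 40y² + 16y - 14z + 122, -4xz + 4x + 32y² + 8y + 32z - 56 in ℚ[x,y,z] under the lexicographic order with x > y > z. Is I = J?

No, the ideals differ.

Since reduced Gröbner bases are canonical representatives of ideals under a given ordering, it suffices to compute and compare them.
Buchberger on the first generating set:
f_1 = 2xz + 6x - 4y - 4z - 8, LT = xz.
f_2 = 2x + 4y² + 3z - 9, LT = x.

S(f_1,f_2): lcm = xz. S = 3x - 2y²z - 2y - 3/2z² + 5/2z - 4.
  reduce S modulo (f_1, f_2):
  remainder -2y²z - 6y² - 2y - 3/2z² - 2z + 19/2 ≠ 0; add g_3 = -2y²z - 6y² - 2y - 3/2z² - 2z + 19/2 to the basis.

The other S-polynomials (S(f_1,g_3), S(f_2,g_3)) all reduce to 0 modulo the current basis, so we have a Gröbner basis.
Inter-reduce: drop elements whose leading term is divisible by another's, tail-reduce, and make monic.
Reduced Gröbner basis: {x + 2y² + 3/2z - 9/2, y²z + 3y² + y + ¾z² + z - 19/4}.

Buchberger on the second generating set:
h_1 = -8xz - 48x - 40y² + 16y - 14z + 122, LT = xz.
h_2 = -4xz + 4x + 32y² + 8y + 32z - 56, LT = xz.

S(h_1,h_2): lcm = xz. S = 7x + 13y² + 39/4z - 117/4.
  reduce S modulo (h_1, h_2):
  remainder 7x + 13y² + 39/4z - 117/4 ≠ 0; add k_3 = 7x + 13y² + 39/4z - 117/4 to the basis.

S(h_1,k_3): lcm = xz. S = 6x - 13/7y²z + 5y² - 2y - 39/28z² + 83/14z - 61/4.
  reduce S modulo (h_1, h_2, k_3):
  remainder -13/7y²z - 43/7y² - 2y - 39/28z² - 17/7z + 275/28 ≠ 0; add k_4 = -13/7y²z - 43/7y² - 2y - 39/28z² - 17/7z + 275/28 to the basis.

The other S-polynomials (S(h_2,k_3), S(h_1,k_4), S(h_2,k_4), S(k_3,k_4)) all reduce to 0 modulo the current basis, so we have a Gröbner basis.
Inter-reduce: drop elements whose leading term is divisible by another's, tail-reduce, and make monic.
Reduced Gröbner basis: {x + 13/7y² + 39/28z - 117/28, y²z + 43/13y² + 14/13y + ¾z² + 17/13z - 275/52}.

The bases are distinct; the ideals are different.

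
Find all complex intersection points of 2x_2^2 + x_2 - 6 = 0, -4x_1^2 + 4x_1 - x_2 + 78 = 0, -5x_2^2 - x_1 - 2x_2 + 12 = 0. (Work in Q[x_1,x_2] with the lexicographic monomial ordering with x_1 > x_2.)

{(-4, -2)}

Compute a lex Gröbner basis by Buchberger's algorithm.
f_1 = 2x_2^2 + x_2 - 6, LT = x_2^2.
f_2 = -4x_1^2 + 4x_1 - x_2 + 78, LT = x_1^2.
f_3 = -x_1 - 5x_2^2 - 2x_2 + 12, LT = x_1.

S(f_1,f_2): leading monomials are coprime, so the S-polynomial reduces to 0 (Buchberger's first criterion).
S(f_1,f_3): leading monomials are coprime, so the S-polynomial reduces to 0 (Buchberger's first criterion).
S(f_2,f_3): lcm = x_1^2. S = -5x_1x_2^2 - 2x_1x_2 + 11x_1 + 1/4x_2 - 39/2.
  leading term x_1x_2^2: subtract (-5/2x_1)·f_1 from -5x_1x_2^2 - 2x_1x_2 + 11x_1 + 1/4x_2 - 39/2 → 1/2x_1x_2 - 4x_1 + 1/4x_2 - 39/2
  leading term x_1x_2: subtract (-1/2x_2)·f_3 from 1/2x_1x_2 - 4x_1 + 1/4x_2 - 39/2 → -4x_1 - 5/2x_2^3 - x_2^2 + 25/4x_2 - 39/2
  leading term x_1: subtract (4)·f_3 from -4x_1 - 5/2x_2^3 - x_2^2 + 25/4x_2 - 39/2 → -5/2x_2^3 + 19x_2^2 + 57/4x_2 - 135/2
  leading term x_2^3: subtract (-5/4x_2)·f_1 from -5/2x_2^3 + 19x_2^2 + 57/4x_2 - 135/2 → 81/4x_2^2 + 27/4x_2 - 135/2
  leading term x_2^2: subtract (81/8)·f_1 from 81/4x_2^2 + 27/4x_2 - 135/2 → -27/8x_2 - 27/4
  leading term x_2: no divisor's leading term divides it; move -27/8x_2 to the remainder.
  leading term 1: no divisor's leading term divides it; move -27/4 to the remainder.
  remainder -27/8x_2 - 27/4 ≠ 0; add h_4 = -27/8x_2 - 27/4 to the basis.

S(f_1,h_4): lcm = x_2^2. S = -3/2x_2 - 3.
  leading term x_2: subtract (4/9)·h_4 from -3/2x_2 - 3 → 0
  remainder 0.

S(f_2,h_4): leading monomials are coprime, so the S-polynomial reduces to 0 (Buchberger's first criterion).
S(f_3,h_4): leading monomials are coprime, so the S-polynomial reduces to 0 (Buchberger's first criterion).
Every S-polynomial of the final basis reduces to 0, so we have a Gröbner basis.
Inter-reduce: drop elements whose leading term is divisible by another's, tail-reduce, and make monic.
Reduced Gröbner basis: {x_1 + 4, x_2 + 2}.

From the last basis element, x_2 + 2 = 0, so x_2 takes values in {-2}. Each choice, substituted upward through the basis, yields the corresponding point(s) of the solution set.
  x_2 = -2: the earlier basis element becomes x_1 + 4 = 0, giving x_1 = -4 — point (-4, -2).
Substituting each solution back into the original system confirms all equations vanish.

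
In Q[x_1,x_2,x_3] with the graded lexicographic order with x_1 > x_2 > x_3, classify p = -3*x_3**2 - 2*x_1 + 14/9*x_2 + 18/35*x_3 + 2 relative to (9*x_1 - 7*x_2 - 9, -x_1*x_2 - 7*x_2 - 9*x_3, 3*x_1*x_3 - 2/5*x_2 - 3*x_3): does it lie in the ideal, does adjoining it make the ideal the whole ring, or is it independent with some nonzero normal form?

First compute the reduced Gröbner basis of I by Buchberger's algorithm.
f_1 = 9*x_1 - 7*x_2 - 9, LT = x_1.
f_2 = -x_1*x_2 - 7*x_2 - 9*x_3, LT = x_1*x_2.
f_3 = 3*x_1*x_3 - 2/5*x_2 - 3*x_3, LT = x_1*x_3.

S(f_1,f_2): lcm = x_1*x_2. S = -7/9*x_2**2 - 8*x_2 - 9*x_3.
  leading term x_2**2: no divisor's leading term divides it; move -7/9*x_2**2 to the remainder.
  leading term x_2: no divisor's leading term divides it; move -8*x_2 to the remainder.
  leading term x_3: no divisor's leading term divides it; move -9*x_3 to the remainder.
  remainder -7/9*x_2**2 - 8*x_2 - 9*x_3 ≠ 0; add h_4 = -7/9*x_2**2 - 8*x_2 - 9*x_3 to the basis.

S(f_1,f_3): lcm = x_1*x_3. S = -7/9*x_2*x_3 + 2/15*x_2.
  leading term x_2*x_3: no divisor's leading term divides it; move -7/9*x_2*x_3 to the remainder.
  leading term x_2: no divisor's leading term divides it; move 2/15*x_2 to the remainder.
  remainder -7/9*x_2*x_3 + 2/15*x_2 ≠ 0; add h_5 = -7/9*x_2*x_3 + 2/15*x_2 to the basis.

S(f_2,f_3): lcm = x_1*x_2*x_3. S = 2/15*x_2**2 + 8*x_2*x_3 + 9*x_3**2.
  leading term x_2**2: subtract (-6/35)·h_4 from 2/15*x_2**2 + 8*x_2*x_3 + 9*x_3**2 → 8*x_2*x_3 + 9*x_3**2 - 48/35*x_2 - 54/35*x_3
  leading term x_2*x_3: subtract (-72/7)·h_5 from 8*x_2*x_3 + 9*x_3**2 - 48/35*x_2 - 54/35*x_3 → 9*x_3**2 - 54/35*x_3
  leading term x_3**2: no divisor's leading term divides it; move 9*x_3**2 to the remainder.
  leading term x_3: no divisor's leading term divides it; move -54/35*x_3 to the remainder.
  remainder 9*x_3**2 - 54/35*x_3 ≠ 0; add h_6 = 9*x_3**2 - 54/35*x_3 to the basis.

The other S-polynomials (S(f_1,h_4), S(f_2,h_4), S(f_3,h_4), S(f_1,h_5), S(f_2,h_5), S(f_3,h_5), S(h_4,h_5), S(f_1,h_6), S(f_2,h_6), S(f_3,h_6), S(h_4,h_6), S(h_5,h_6)) all reduce to 0 modulo the current basis, so we have a Gröbner basis.
Inter-reduce: drop elements whose leading term is divisible by another's, tail-reduce, and make monic.
Reduced Gröbner basis: {x_2**2 + 72/7*x_2 + 81/7*x_3, x_2*x_3 - 6/35*x_2, x_3**2 - 6/35*x_3, x_1 - 7/9*x_2 - 1}.
Label its elements g_1 = x_2**2 + 72/7*x_2 + 81/7*x_3, g_2 = x_2*x_3 - 6/35*x_2, g_3 = x_3**2 - 6/35*x_3, g_4 = x_1 - 7/9*x_2 - 1.

Reduce p = -3*x_3**2 - 2*x_1 + 14/9*x_2 + 18/35*x_3 + 2 modulo G:
  leading term x_3**2: subtract (-3)·g_3 from -3*x_3**2 - 2*x_1 + 14/9*x_2 + 18/35*x_3 + 2 → -2*x_1 + 14/9*x_2 + 2
  leading term x_1: subtract (-2)·g_4 from -2*x_1 + 14/9*x_2 + 2 → 0
  normal form = 0.
Since the normal form is 0, p ∈ I.

Ideal membership is decidable via reduction modulo a Gröbner basis.

-3*x_3**2 - 2*x_1 + 14/9*x_2 + 18/35*x_3 + 2 lies in I (it reduces to 0).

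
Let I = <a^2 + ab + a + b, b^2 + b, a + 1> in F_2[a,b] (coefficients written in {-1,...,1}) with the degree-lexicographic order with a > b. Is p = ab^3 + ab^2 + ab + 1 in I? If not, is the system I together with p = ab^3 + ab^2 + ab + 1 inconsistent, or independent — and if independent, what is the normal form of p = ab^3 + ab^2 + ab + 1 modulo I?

ab^3 + ab^2 + ab + 1 is independent of I; its normal form modulo I is b + 1.

First compute the reduced Gröbner basis of I by Buchberger's algorithm.
f_1 = a^2 + ab + a + b, LT = a^2.
f_2 = b^2 + b, LT = b^2.
f_3 = a + 1, LT = a.

The S-polynomials (S(f_1,f_2), S(f_1,f_3), S(f_2,f_3)) all reduce to 0 modulo the current basis, so we have a Gröbner basis.
Inter-reduce: drop elements whose leading term is divisible by another's, tail-reduce, and make monic.
Reduced Gröbner basis: {b^2 + b, a + 1}.
Label its elements g_1 = b^2 + b, g_2 = a + 1.

Reduce p = ab^3 + ab^2 + ab + 1 modulo G:
  leading term ab^3: subtract (ab)·g_1 from ab^3 + ab^2 + ab + 1 → ab + 1
  leading term ab: subtract (b)·g_2 from ab + 1 → b + 1
  leading term b: no divisor's leading term divides it; move b to the remainder.
  leading term 1: no divisor's leading term divides it; move 1 to the remainder.
  normal form = b + 1.
The normal form is nonzero, so p ∉ I. Since p minus its normal form lies in I, I + (p) = I + (r) where r = b + 1; decide whether this ideal is the whole ring.
Run Buchberger on G together with r (pairs among the g_i already reduce to 0 since G is a Gröbner basis):
g_1 = b^2 + b, LT = b^2.
g_2 = a + 1, LT = a.
r = b + 1, LT = b.

The S-polynomials (S(g_1,g_2), S(g_1,r), S(g_2,r)) all reduce to 0 modulo the current basis, so we have a Gröbner basis.
Inter-reduce: drop elements whose leading term is divisible by another's, tail-reduce, and make monic.
Reduced Gröbner basis: {a + 1, b + 1}.
The reduced Gröbner basis of I + (p) is {a + 1, b + 1} ≠ {1}, a proper ideal, so the enlarged system stays consistent: p is independent of I, with normal form b + 1.

The remainder on division by a Gröbner basis is unique — it is the normal form.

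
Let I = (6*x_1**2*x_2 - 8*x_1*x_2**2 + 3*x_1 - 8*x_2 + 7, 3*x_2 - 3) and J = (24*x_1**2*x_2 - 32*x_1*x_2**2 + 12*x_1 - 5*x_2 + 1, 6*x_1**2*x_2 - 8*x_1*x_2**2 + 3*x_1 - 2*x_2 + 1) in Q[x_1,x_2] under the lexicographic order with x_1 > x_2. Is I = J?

Yes, the ideals are equal.

Equality of ideals is decidable: compute both reduced Gröbner bases (unique for the ordering) and check whether they agree.
Buchberger on the first generating set:
f_1 = 6*x_1**2*x_2 - 8*x_1*x_2**2 + 3*x_1 - 8*x_2 + 7, LT = x_1**2*x_2.
f_2 = 3*x_2 - 3, LT = x_2.

S(f_1,f_2): lcm = x_1**2*x_2. S = x_1**2 - 4/3*x_1*x_2**2 + 1/2*x_1 - 4/3*x_2 + 7/6.
  leading term x_1**2: no divisor's leading term divides it; move x_1**2 to the remainder.
  leading term x_1*x_2**2: subtract (-4/9*x_1*x_2)·f_2 from -4/3*x_1*x_2**2 + 1/2*x_1 - 4/3*x_2 + 7/6 → -4/3*x_1*x_2 + 1/2*x_1 - 4/3*x_2 + 7/6
  leading term x_1*x_2: subtract (-4/9*x_1)·f_2 from -4/3*x_1*x_2 + 1/2*x_1 - 4/3*x_2 + 7/6 → -5/6*x_1 - 4/3*x_2 + 7/6
  leading term x_1: no divisor's leading term divides it; move -5/6*x_1 to the remainder.
  leading term x_2: subtract (-4/9)·f_2 from -4/3*x_2 + 7/6 → -1/6
  leading term 1: no divisor's leading term divides it; move -1/6 to the remainder.
  remainder x_1**2 - 5/6*x_1 - 1/6 ≠ 0; add g_3 = x_1**2 - 5/6*x_1 - 1/6 to the basis.

The other S-polynomials (S(f_1,g_3), S(f_2,g_3)) all reduce to 0 modulo the current basis, so we have a Gröbner basis.
Inter-reduce: drop elements whose leading term is divisible by another's, tail-reduce, and make monic.
Reduced Gröbner basis: {x_1**2 - 5/6*x_1 - 1/6, x_2 - 1}.

Buchberger on the second generating set:
h_1 = 24*x_1**2*x_2 - 32*x_1*x_2**2 + 12*x_1 - 5*x_2 + 1, LT = x_1**2*x_2.
h_2 = 6*x_1**2*x_2 - 8*x_1*x_2**2 + 3*x_1 - 2*x_2 + 1, LT = x_1**2*x_2.

S(h_1,h_2): lcm = x_1**2*x_2. S = 1/8*x_2 - 1/8.
  leading term x_2: no divisor's leading term divides it; move 1/8*x_2 to the remainder.
  leading term 1: no divisor's leading term divides it; move -1/8 to the remainder.
  remainder 1/8*x_2 - 1/8 ≠ 0; add k_3 = 1/8*x_2 - 1/8 to the basis.

S(h_1,k_3): lcm = x_1**2*x_2. S = x_1**2 - 4/3*x_1*x_2**2 + 1/2*x_1 - 5/24*x_2 + 1/24.
  leading term x_1**2: no divisor's leading term divides it; move x_1**2 to the remainder.
  leading term x_1*x_2**2: subtract (-32/3*x_1*x_2)·k_3 from -4/3*x_1*x_2**2 + 1/2*x_1 - 5/24*x_2 + 1/24 → -4/3*x_1*x_2 + 1/2*x_1 - 5/24*x_2 + 1/24
  leading term x_1*x_2: subtract (-32/3*x_1)·k_3 from -4/3*x_1*x_2 + 1/2*x_1 - 5/24*x_2 + 1/24 → -5/6*x_1 - 5/24*x_2 + 1/24
  leading term x_1: no divisor's leading term divides it; move -5/6*x_1 to the remainder.
  leading term x_2: subtract (-5/3)·k_3 from -5/24*x_2 + 1/24 → -1/6
  leading term 1: no divisor's leading term divides it; move -1/6 to the remainder.
  remainder x_1**2 - 5/6*x_1 - 1/6 ≠ 0; add k_4 = x_1**2 - 5/6*x_1 - 1/6 to the basis.

The other S-polynomials (S(h_2,k_3), S(h_1,k_4), S(h_2,k_4), S(k_3,k_4)) all reduce to 0 modulo the current basis, so we have a Gröbner basis.
Inter-reduce: drop elements whose leading term is divisible by another's, tail-reduce, and make monic.
Reduced Gröbner basis: {x_1**2 - 5/6*x_1 - 1/6, x_2 - 1}.

These coincide, so the ideals are equal.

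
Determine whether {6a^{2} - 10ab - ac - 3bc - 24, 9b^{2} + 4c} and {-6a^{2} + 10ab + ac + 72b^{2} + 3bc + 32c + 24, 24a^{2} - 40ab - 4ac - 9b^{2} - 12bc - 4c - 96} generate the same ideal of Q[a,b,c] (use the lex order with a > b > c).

For a fixed monomial order, each ideal has a unique reduced Gröbner basis; comparing bases decides equality.
Buchberger on the first generating set:
f_1 = 6a^{2} - 10ab - ac - 3bc - 24, LT = a^{2}.
f_2 = 9b^{2} + 4c, LT = b^{2}.

The S-polynomials (S(f_1,f_2)) all reduce to 0 modulo the current basis, so we have a Gröbner basis.
Inter-reduce: drop elements whose leading term is divisible by another's, tail-reduce, and make monic.
Reduced Gröbner basis: {a^{2} - \tfrac{5}{3}ab - \tfrac{1}{6}ac - \tfrac{1}{2}bc - 4, b^{2} + \tfrac{4}{9}c}.

Buchberger on the second generating set:
h_1 = -6a^{2} + 10ab + ac + 72b^{2} + 3bc + 32c + 24, LT = a^{2}.
h_2 = 24a^{2} - 40ab - 4ac - 9b^{2} - 12bc - 4c - 96, LT = a^{2}.

S(h_1,h_2): lcm = a^{2}. S = -\tfrac{93}{8}b^{2} - \tfrac{31}{6}c.
  leading term b^{2}: no divisor's leading term divides it; move -\tfrac{93}{8}b^{2} to the remainder.
  leading term c: no divisor's leading term divides it; move -\tfrac{31}{6}c to the remainder.
  remainder -\tfrac{93}{8}b^{2} - \tfrac{31}{6}c ≠ 0; add k_3 = -\tfrac{93}{8}b^{2} - \tfrac{31}{6}c to the basis.

The other S-polynomials (S(h_1,k_3), S(h_2,k_3)) all reduce to 0 modulo the current basis, so we have a Gröbner basis.
Inter-reduce: drop elements whose leading term is divisible by another's, tail-reduce, and make monic.
Reduced Gröbner basis: {a^{2} - \tfrac{5}{3}ab - \tfrac{1}{6}ac - \tfrac{1}{2}bc - 4, b^{2} + \tfrac{4}{9}c}.

These coincide, so the ideals are equal.
The choice of monomial ordering does not affect the verdict — as long as both bases are computed under the same ordering, their equality decides ideal equality.

Yes, the ideals are equal.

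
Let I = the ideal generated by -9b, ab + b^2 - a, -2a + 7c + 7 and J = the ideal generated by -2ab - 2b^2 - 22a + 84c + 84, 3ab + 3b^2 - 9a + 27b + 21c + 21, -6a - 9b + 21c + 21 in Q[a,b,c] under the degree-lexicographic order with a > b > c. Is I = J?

Equality of ideals is decidable: compute both reduced Gröbner bases (unique for the ordering) and check whether they agree.
Buchberger on the first generating set:
f_1 = -9b, LT = b.
f_2 = ab + b^2 - a, LT = ab.
f_3 = -2a + 7c + 7, LT = a.

S(f_1,f_2): lcm = ab. S = -b^2 + a.
  leading term b^2: subtract (1/9b)·f_1 from -b^2 + a → a
  leading term a: subtract (-1/2)·f_3 from a → 7/2c + 7/2
  leading term c: no divisor's leading term divides it; move 7/2c to the remainder.
  leading term 1: no divisor's leading term divides it; move 7/2 to the remainder.
  remainder 7/2c + 7/2 ≠ 0; add g_4 = 7/2c + 7/2 to the basis.

The other S-polynomials (S(f_1,f_3), S(f_2,f_3), S(f_1,g_4), S(f_2,g_4), S(f_3,g_4)) all reduce to 0 modulo the current basis, so we have a Gröbner basis.
Inter-reduce: drop elements whose leading term is divisible by another's, tail-reduce, and make monic.
Reduced Gröbner basis: {a, b, c + 1}.

Buchberger on the second generating set:
h_1 = -2ab - 2b^2 - 22a + 84c + 84, LT = ab.
h_2 = 3ab + 3b^2 - 9a + 27b + 21c + 21, LT = ab.
h_3 = -6a - 9b + 21c + 21, LT = a.

S(h_1,h_2): lcm = ab. S = 14a - 9b - 49c - 49.
  leading term a: subtract (-7/3)·h_3 from 14a - 9b - 49c - 49 → -30b
  leading term b: no divisor's leading term divides it; move -30b to the remainder.
  remainder -30b ≠ 0; add k_4 = -30b to the basis.

S(h_1,h_3): lcm = ab. S = -1/2b^2 + 7/2bc + 11a + 7/2b - 42c - 42.
  leading term b^2: subtract (1/60b)·k_4 from -1/2b^2 + 7/2bc + 11a + 7/2b - 42c - 42 → 7/2bc + 11a + 7/2b - 42c - 42
  leading term bc: subtract (-7/60c)·k_4 from 7/2bc + 11a + 7/2b - 42c - 42 → 11a + 7/2b - 42c - 42
  leading term a: subtract (-11/6)·h_3 from 11a + 7/2b - 42c - 42 → -13b - 7/2c - 7/2
  leading term b: subtract (13/30)·k_4 from -13b - 7/2c - 7/2 → -7/2c - 7/2
  leading term c: no divisor's leading term divides it; move -7/2c to the remainder.
  leading term 1: no divisor's leading term divides it; move -7/2 to the remainder.
  remainder -7/2c - 7/2 ≠ 0; add k_5 = -7/2c - 7/2 to the basis.

The other S-polynomials (S(h_2,h_3), S(h_1,k_4), S(h_2,k_4), S(h_3,k_4), S(h_1,k_5), S(h_2,k_5), S(h_3,k_5), S(k_4,k_5)) all reduce to 0 modulo the current basis, so we have a Gröbner basis.
Inter-reduce: drop elements whose leading term is divisible by another's, tail-reduce, and make monic.
Reduced Gröbner basis: {a, b, c + 1}.

These coincide, so the ideals are equal.

Yes, the ideals are equal.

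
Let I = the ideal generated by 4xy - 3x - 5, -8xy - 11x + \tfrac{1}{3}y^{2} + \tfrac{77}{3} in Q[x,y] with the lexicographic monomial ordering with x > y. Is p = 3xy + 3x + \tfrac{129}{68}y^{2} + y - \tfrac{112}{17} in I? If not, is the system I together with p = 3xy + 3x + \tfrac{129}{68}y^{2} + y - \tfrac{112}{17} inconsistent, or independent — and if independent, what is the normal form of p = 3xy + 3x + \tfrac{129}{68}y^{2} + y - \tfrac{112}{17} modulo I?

Adjoining 3xy + 3x + \tfrac{129}{68}y^{2} + y - \tfrac{112}{17} makes the ideal the whole ring: the system is inconsistent.

First compute the reduced Gröbner basis of I by Buchberger's algorithm.
f_1 = 4xy - 3x - 5, LT = xy.
f_2 = -8xy - 11x + \tfrac{1}{3}y^{2} + \tfrac{77}{3}, LT = xy.

S(f_1,f_2): lcm = xy. S = -\tfrac{17}{8}x + \tfrac{1}{24}y^{2} + \tfrac{47}{24}.
  reduce S modulo (f_1, f_2):
  remainder -\tfrac{17}{8}x + \tfrac{1}{24}y^{2} + \tfrac{47}{24} ≠ 0; add h_3 = -\tfrac{17}{8}x + \tfrac{1}{24}y^{2} + \tfrac{47}{24} to the basis.

S(f_1,h_3): lcm = xy. S = -\tfrac{3}{4}x + \tfrac{1}{51}y^{3} + \tfrac{47}{51}y - \tfrac{5}{4}.
  reduce S modulo (f_1, f_2, h_3):
  remainder \tfrac{1}{51}y^{3} - \tfrac{1}{68}y^{2} + \tfrac{47}{51}y - \tfrac{33}{17} ≠ 0; add h_4 = \tfrac{1}{51}y^{3} - \tfrac{1}{68}y^{2} + \tfrac{47}{51}y - \tfrac{33}{17} to the basis.

The other S-polynomials (S(f_2,h_3), S(f_1,h_4), S(f_2,h_4), S(h_3,h_4)) all reduce to 0 modulo the current basis, so we have a Gröbner basis.
Inter-reduce: drop elements whose leading term is divisible by another's, tail-reduce, and make monic.
Reduced Gröbner basis: {x - \tfrac{1}{51}y^{2} - \tfrac{47}{51}, y^{3} - \tfrac{3}{4}y^{2} + 47y - 99}.
Label its elements g_1 = x - \tfrac{1}{51}y^{2} - \tfrac{47}{51}, g_2 = y^{3} - \tfrac{3}{4}y^{2} + 47y - 99.

Reduce p = 3xy + 3x + \tfrac{129}{68}y^{2} + y - \tfrac{112}{17} modulo G:
  leading term xy: subtract (3y)·g_1 from 3xy + 3x + \tfrac{129}{68}y^{2} + y - \tfrac{112}{17} → 3x + \tfrac{1}{17}y^{3} + \tfrac{129}{68}y^{2} + \tfrac{64}{17}y - \tfrac{112}{17}
  leading term x: subtract (3)·g_1 from 3x + \tfrac{1}{17}y^{3} + \tfrac{129}{68}y^{2} + \tfrac{64}{17}y - \tfrac{112}{17} → \tfrac{1}{17}y^{3} + \tfrac{133}{68}y^{2} + \tfrac{64}{17}y - \tfrac{65}{17}
  leading term y^{3}: subtract (\tfrac{1}{17})·g_2 from \tfrac{1}{17}y^{3} + \tfrac{133}{68}y^{2} + \tfrac{64}{17}y - \tfrac{65}{17} → 2y^{2} + y + 2
  leading term y^{2}: no divisor's leading term divides it; move 2y^{2} to the remainder.
  leading term y: no divisor's leading term divides it; move y to the remainder.
  leading term 1: no divisor's leading term divides it; move 2 to the remainder.
  normal form = 2y^{2} + y + 2.
The normal form is nonzero, so p ∉ I. Since p minus its normal form lies in I, I + (p) = I + (r) where r = 2y^{2} + y + 2; decide whether this ideal is the whole ring.
Run Buchberger on G together with r (pairs among the g_i already reduce to 0 since G is a Gröbner basis):
g_1 = x - \tfrac{1}{51}y^{2} - \tfrac{47}{51}, LT = x.
g_2 = y^{3} - \tfrac{3}{4}y^{2} + 47y - 99, LT = y^{3}.
r = 2y^{2} + y + 2, LT = y^{2}.

S(g_2,r): lcm = y^{3}. S = -\tfrac{5}{4}y^{2} + 46y - 99.
  reduce S modulo (g_1, g_2, r):
  remainder \tfrac{373}{8}y - \tfrac{391}{4} ≠ 0; add m_4 = \tfrac{373}{8}y - \tfrac{391}{4} to the basis.

S(g_2,m_4): lcm = y^{3}. S = \tfrac{2009}{1492}y^{2} + 47y - 99.
  reduce S modulo (g_1, g_2, r, m_4):
  remainder -\tfrac{448248}{139129} ≠ 0; add m_5 = -\tfrac{448248}{139129} to the basis.

The other S-polynomials (S(g_1,g_2), S(g_1,r), S(g_1,m_4), S(r,m_4), S(g_1,m_5), S(g_2,m_5), S(r,m_5), S(m_4,m_5)) all reduce to 0 modulo the current basis, so we have a Gröbner basis.
Inter-reduce: drop elements whose leading term is divisible by another's, tail-reduce, and make monic.
Reduced Gröbner basis: {1}.
The reduced Gröbner basis of I + (p) is {1}: the ideal is the whole ring, so the enlarged system has no common solution — adjoining p is inconsistent.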